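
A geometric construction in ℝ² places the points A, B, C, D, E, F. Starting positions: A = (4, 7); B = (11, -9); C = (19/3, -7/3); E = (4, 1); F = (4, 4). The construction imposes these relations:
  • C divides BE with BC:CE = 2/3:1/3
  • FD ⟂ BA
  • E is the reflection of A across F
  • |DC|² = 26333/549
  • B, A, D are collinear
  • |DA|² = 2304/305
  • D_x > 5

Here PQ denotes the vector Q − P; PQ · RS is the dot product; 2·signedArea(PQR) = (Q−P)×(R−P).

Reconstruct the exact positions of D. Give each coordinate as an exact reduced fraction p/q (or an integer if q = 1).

D = (1556/305, 1367/305)

1. D_x = 1556/305  [B, A, D are collinear ∩ FD ⟂ BA]
2. D_y = 1367/305  [B, A, D are collinear ∩ FD ⟂ BA]
   → D = (1556/305, 1367/305)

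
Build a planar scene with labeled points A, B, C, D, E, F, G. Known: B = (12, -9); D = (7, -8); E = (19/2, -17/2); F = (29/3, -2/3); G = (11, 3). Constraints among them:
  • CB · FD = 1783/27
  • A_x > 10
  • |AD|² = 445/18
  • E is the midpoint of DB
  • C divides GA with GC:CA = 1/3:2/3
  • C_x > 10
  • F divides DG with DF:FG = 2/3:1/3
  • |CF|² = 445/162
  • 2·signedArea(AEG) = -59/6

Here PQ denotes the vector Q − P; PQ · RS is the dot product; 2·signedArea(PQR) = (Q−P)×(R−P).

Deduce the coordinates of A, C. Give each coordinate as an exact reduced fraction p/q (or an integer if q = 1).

A = (65/6, -29/6)
C = (197/18, 7/18)

1. A_x = 65/6  [line -23/2·x + 3/2·y + 791/6 = 0 ∩ |AD|² = 445/18]
2. A_y = -29/6  [line -23/2·x + 3/2·y + 791/6 = 0 ∩ |AD|² = 445/18]
   → A = (65/6, -29/6)
3. C_x = 197/18  [C divides GA with GC:CA = 1/3:2/3]
4. C_y = 7/18  [C divides GA with GC:CA = 1/3:2/3]
   → C = (197/18, 7/18)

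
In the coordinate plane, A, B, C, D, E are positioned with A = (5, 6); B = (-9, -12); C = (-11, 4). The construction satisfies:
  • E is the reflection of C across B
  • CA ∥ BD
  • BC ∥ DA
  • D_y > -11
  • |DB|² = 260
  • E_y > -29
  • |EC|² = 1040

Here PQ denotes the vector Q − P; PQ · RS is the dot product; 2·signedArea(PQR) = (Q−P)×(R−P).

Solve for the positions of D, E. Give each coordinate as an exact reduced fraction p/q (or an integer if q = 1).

1. D_x = 7  [BC ∥ DA ∩ CA ∥ BD]
2. D_y = -10  [BC ∥ DA ∩ CA ∥ BD]
   → D = (7, -10)
3. E_x = -7  [E is the reflection of C across B]
4. E_y = -28  [E is the reflection of C across B]
   → E = (-7, -28)

D = (7, -10)
E = (-7, -28)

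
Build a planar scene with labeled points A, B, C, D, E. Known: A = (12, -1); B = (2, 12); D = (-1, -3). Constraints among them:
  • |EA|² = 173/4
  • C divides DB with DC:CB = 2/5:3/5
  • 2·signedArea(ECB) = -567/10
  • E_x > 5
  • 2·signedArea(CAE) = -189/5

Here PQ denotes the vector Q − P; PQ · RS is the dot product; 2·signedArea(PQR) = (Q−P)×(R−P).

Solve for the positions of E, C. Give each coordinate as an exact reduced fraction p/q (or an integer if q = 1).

C = (1/5, 3)
E = (11/2, -2)

1. C_x = 1/5  [C divides DB with DC:CB = 2/5:3/5]
2. C_y = 3  [C divides DB with DC:CB = 2/5:3/5]
   → C = (1/5, 3)
3. E_x = 11/2  [2·signedArea(ECB) = -567/10 ∩ 2·signedArea(CAE) = -189/5]
4. E_y = -2  [2·signedArea(ECB) = -567/10 ∩ 2·signedArea(CAE) = -189/5]
   → E = (11/2, -2)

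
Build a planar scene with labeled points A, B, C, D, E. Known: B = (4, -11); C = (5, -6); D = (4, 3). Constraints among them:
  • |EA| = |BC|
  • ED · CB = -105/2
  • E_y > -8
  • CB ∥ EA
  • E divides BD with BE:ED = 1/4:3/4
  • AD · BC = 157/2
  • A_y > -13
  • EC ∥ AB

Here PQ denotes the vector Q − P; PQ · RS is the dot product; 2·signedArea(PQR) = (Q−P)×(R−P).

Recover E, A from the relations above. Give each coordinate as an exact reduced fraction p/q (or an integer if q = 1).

1. E_x = 4  [E divides BD with BE:ED = 1/4:3/4]
2. E_y = -15/2  [E divides BD with BE:ED = 1/4:3/4]
   → E = (4, -15/2)
3. A_x = 3  [EC ∥ AB ∩ CB ∥ EA]
4. A_y = -25/2  [EC ∥ AB ∩ CB ∥ EA]
   → A = (3, -25/2)

A = (3, -25/2)
E = (4, -15/2)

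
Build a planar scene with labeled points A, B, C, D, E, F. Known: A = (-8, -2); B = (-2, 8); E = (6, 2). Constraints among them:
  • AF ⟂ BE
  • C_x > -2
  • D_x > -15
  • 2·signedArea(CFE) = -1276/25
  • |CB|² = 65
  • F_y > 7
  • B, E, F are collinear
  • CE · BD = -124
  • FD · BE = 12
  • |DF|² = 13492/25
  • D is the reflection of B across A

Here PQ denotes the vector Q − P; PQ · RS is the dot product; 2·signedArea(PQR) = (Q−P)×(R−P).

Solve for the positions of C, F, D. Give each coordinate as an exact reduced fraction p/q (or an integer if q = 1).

C = (-1, 0)
D = (-14, -12)
F = (-26/25, 182/25)

1. F_x = -26/25  [B, E, F are collinear ∩ AF ⟂ BE]
2. F_y = 182/25  [B, E, F are collinear ∩ AF ⟂ BE]
   → F = (-26/25, 182/25)
3. D_x = -14  [D is the reflection of B across A]
4. D_y = -12  [D is the reflection of B across A]
   → D = (-14, -12)
5. C_x = -1  [CE · BD = -124 ∩ 2·signedArea(CFE) = -1276/25]
6. C_y = 0  [CE · BD = -124 ∩ 2·signedArea(CFE) = -1276/25]
   → C = (-1, 0)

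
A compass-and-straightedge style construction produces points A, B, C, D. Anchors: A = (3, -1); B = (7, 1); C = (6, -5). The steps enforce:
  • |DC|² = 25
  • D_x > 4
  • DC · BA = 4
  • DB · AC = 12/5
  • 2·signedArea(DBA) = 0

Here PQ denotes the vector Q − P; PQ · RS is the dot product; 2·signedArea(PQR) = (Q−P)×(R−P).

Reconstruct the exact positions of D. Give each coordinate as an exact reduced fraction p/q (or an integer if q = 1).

1. D_x = 23/5  [2·signedArea(DBA) = 0 ∩ DB · AC = 12/5]
2. D_y = -1/5  [2·signedArea(DBA) = 0 ∩ DB · AC = 12/5]
   → D = (23/5, -1/5)

D = (23/5, -1/5)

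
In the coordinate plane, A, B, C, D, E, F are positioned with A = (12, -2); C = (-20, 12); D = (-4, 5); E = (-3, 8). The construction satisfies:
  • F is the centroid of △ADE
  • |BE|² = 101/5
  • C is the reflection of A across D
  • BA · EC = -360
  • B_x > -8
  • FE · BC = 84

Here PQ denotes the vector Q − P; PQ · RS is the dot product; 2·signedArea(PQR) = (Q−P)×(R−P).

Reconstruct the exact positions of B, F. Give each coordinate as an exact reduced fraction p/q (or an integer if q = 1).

1. F_x = 5/3  [F is the centroid of △ADE]
2. F_y = 11/3  [F is the centroid of △ADE]
   → F = (5/3, 11/3)
3. B_x = -36/5  [BA · EC = -360 ∩ FE · BC = 84]
4. B_y = 32/5  [BA · EC = -360 ∩ FE · BC = 84]
   → B = (-36/5, 32/5)

B = (-36/5, 32/5)
F = (5/3, 11/3)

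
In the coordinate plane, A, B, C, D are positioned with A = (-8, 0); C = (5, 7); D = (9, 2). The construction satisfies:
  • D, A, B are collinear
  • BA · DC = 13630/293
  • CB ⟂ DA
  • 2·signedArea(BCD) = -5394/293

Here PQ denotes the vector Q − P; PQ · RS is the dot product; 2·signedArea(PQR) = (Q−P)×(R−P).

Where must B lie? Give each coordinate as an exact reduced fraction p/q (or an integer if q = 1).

1. B_x = 1651/293  [D, A, B are collinear ∩ CB ⟂ DA]
2. B_y = 470/293  [D, A, B are collinear ∩ CB ⟂ DA]
   → B = (1651/293, 470/293)

B = (1651/293, 470/293)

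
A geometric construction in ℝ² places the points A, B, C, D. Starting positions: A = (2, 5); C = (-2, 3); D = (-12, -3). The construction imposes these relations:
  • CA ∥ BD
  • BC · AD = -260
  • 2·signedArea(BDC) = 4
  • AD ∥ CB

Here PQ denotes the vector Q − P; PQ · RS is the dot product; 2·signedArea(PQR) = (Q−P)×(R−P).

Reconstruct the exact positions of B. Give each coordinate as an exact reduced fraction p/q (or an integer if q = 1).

B = (-16, -5)

1. B_x = -16  [CA ∥ BD ∩ AD ∥ CB]
2. B_y = -5  [CA ∥ BD ∩ AD ∥ CB]
   → B = (-16, -5)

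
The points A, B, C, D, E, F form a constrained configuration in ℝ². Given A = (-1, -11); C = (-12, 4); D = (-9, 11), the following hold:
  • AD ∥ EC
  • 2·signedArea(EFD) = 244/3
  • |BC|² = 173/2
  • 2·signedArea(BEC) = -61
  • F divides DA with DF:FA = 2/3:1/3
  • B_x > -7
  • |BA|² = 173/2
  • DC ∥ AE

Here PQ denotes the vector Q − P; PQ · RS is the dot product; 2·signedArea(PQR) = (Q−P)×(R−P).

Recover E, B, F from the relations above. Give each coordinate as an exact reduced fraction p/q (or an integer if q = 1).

B = (-13/2, -7/2)
E = (-4, -18)
F = (-11/3, -11/3)

1. E_x = -4  [AD ∥ EC ∩ DC ∥ AE]
2. E_y = -18  [AD ∥ EC ∩ DC ∥ AE]
   → E = (-4, -18)
3. B_x = -13/2  [line -22·x + -8·y + -171 = 0 ∩ |BC|² = 173/2]
4. B_y = -7/2  [line -22·x + -8·y + -171 = 0 ∩ |BC|² = 173/2]
   → B = (-13/2, -7/2)
5. F_x = -11/3  [F divides DA with DF:FA = 2/3:1/3]
6. F_y = -11/3  [F divides DA with DF:FA = 2/3:1/3]
   → F = (-11/3, -11/3)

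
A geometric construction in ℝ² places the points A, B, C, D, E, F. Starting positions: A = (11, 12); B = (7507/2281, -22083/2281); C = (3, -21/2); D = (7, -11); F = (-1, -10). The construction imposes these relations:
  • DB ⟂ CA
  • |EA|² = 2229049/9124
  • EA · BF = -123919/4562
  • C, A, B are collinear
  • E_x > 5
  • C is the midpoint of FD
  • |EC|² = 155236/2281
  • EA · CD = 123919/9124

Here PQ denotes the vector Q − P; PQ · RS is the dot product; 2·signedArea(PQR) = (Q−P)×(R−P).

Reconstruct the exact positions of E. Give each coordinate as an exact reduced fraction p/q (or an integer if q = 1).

1. E_x = 13147/2281  [EA · CD = 123919/9124 ∩ EA · BF = -123919/4562]
2. E_y = -12441/4562  [EA · CD = 123919/9124 ∩ EA · BF = -123919/4562]
   → E = (13147/2281, -12441/4562)

E = (13147/2281, -12441/4562)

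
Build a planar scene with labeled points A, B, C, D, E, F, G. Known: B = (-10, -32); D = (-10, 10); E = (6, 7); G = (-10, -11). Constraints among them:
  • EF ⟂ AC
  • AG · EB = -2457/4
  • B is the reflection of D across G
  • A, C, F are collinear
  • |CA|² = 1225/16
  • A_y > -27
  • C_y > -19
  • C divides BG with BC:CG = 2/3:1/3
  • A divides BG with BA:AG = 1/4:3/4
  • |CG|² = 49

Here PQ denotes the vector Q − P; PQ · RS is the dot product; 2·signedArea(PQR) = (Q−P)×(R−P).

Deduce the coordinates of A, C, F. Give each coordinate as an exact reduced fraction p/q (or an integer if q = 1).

A = (-10, -107/4)
C = (-10, -18)
F = (-10, 7)

1. A_x = -10  [A divides BG with BA:AG = 1/4:3/4]
2. A_y = -107/4  [A divides BG with BA:AG = 1/4:3/4]
   → A = (-10, -107/4)
3. C_x = -10  [C divides BG with BC:CG = 2/3:1/3]
4. C_y = -18  [C divides BG with BC:CG = 2/3:1/3]
   → C = (-10, -18)
5. F_x = -10  [A, C, F are collinear ∩ EF ⟂ AC]
6. F_y = 7  [A, C, F are collinear ∩ EF ⟂ AC]
   → F = (-10, 7)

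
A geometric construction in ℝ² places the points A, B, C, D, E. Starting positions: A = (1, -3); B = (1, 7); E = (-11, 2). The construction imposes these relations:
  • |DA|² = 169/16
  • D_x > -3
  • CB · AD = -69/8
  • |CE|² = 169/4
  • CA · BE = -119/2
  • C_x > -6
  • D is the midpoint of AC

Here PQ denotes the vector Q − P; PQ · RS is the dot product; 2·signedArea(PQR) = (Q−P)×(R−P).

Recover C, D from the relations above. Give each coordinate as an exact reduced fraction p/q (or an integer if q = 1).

1. C_x = -5  [line 12·x + 5·y + 125/2 = 0 ∩ |CE|² = 169/4]
2. C_y = -1/2  [line 12·x + 5·y + 125/2 = 0 ∩ |CE|² = 169/4]
   → C = (-5, -1/2)
3. D_x = -2  [CB · AD = -69/8 ∩ D is the midpoint of AC]
4. D_y = -7/4  [CB · AD = -69/8 ∩ D is the midpoint of AC]
   → D = (-2, -7/4)

C = (-5, -1/2)
D = (-2, -7/4)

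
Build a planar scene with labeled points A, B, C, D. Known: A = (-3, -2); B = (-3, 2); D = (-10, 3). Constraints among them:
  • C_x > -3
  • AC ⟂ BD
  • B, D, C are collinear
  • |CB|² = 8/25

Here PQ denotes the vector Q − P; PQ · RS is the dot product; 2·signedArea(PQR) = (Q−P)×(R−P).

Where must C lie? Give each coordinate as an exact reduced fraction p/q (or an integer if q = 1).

C = (-61/25, 48/25)

1. C_x = -61/25  [B, D, C are collinear ∩ AC ⟂ BD]
2. C_y = 48/25  [B, D, C are collinear ∩ AC ⟂ BD]
   → C = (-61/25, 48/25)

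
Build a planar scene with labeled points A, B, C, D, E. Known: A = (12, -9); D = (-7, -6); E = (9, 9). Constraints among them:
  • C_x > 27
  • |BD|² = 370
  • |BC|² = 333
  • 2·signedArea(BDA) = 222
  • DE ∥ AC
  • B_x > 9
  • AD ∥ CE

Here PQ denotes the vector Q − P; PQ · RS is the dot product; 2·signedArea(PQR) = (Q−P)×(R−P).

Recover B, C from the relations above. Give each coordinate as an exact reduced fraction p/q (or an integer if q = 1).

1. B_x = 10  [line 3·x + 19·y + -87 = 0 ∩ |BD|² = 370]
2. B_y = 3  [line 3·x + 19·y + -87 = 0 ∩ |BD|² = 370]
   → B = (10, 3)
3. C_x = 28  [AD ∥ CE ∩ DE ∥ AC]
4. C_y = 6  [AD ∥ CE ∩ DE ∥ AC]
   → C = (28, 6)

B = (10, 3)
C = (28, 6)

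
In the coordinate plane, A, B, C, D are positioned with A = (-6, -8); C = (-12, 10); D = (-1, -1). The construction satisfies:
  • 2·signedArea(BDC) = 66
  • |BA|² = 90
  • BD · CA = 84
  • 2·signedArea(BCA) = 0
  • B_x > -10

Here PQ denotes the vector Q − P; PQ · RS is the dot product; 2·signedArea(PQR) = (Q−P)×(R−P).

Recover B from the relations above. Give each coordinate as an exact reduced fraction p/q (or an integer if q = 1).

B = (-9, 1)

1. B_x = -9  [2·signedArea(BCA) = 0 ∩ BD · CA = 84]
2. B_y = 1  [2·signedArea(BCA) = 0 ∩ BD · CA = 84]
   → B = (-9, 1)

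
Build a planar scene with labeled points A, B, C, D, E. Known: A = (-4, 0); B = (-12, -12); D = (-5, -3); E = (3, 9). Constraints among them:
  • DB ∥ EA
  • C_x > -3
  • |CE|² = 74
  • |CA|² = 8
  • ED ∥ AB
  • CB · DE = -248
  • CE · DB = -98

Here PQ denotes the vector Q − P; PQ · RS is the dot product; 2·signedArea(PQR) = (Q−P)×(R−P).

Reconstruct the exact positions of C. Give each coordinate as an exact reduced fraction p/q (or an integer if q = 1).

C = (-2, 2)

1. C_x = -2  [CE · DB = -98 ∩ CB · DE = -248]
2. C_y = 2  [CE · DB = -98 ∩ CB · DE = -248]
   → C = (-2, 2)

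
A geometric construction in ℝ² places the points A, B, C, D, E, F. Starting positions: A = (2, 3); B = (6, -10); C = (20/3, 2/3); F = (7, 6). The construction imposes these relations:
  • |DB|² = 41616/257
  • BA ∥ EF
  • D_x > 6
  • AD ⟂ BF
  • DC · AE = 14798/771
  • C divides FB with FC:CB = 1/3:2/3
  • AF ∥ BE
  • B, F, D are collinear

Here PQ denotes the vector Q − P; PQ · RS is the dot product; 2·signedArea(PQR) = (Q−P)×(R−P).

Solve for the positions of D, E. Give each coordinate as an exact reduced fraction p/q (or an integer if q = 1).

D = (1746/257, 694/257)
E = (11, -7)

1. D_x = 1746/257  [B, F, D are collinear ∩ AD ⟂ BF]
2. D_y = 694/257  [B, F, D are collinear ∩ AD ⟂ BF]
   → D = (1746/257, 694/257)
3. E_x = 11  [BA ∥ EF ∩ AF ∥ BE]
4. E_y = -7  [BA ∥ EF ∩ AF ∥ BE]
   → E = (11, -7)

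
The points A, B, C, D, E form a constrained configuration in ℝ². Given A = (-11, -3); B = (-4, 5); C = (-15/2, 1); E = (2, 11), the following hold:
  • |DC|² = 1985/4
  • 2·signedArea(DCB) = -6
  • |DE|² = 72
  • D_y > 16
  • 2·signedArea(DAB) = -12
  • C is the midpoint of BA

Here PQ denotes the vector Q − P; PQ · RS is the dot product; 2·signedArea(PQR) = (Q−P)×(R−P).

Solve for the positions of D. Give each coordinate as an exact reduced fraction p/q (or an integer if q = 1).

D = (8, 17)

1. D_x = 8  [line -4·x + 7/2·y + -55/2 = 0 ∩ |DE|² = 72]
2. D_y = 17  [line -4·x + 7/2·y + -55/2 = 0 ∩ |DE|² = 72]
   → D = (8, 17)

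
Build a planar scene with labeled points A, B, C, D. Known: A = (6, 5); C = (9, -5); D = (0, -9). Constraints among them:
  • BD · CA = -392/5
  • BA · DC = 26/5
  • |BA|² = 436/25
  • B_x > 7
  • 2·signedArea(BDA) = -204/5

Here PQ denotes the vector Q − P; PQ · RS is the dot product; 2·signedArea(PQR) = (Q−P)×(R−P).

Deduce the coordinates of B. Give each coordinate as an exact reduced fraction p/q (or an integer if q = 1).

1. B_x = 36/5  [BD · CA = -392/5 ∩ 2·signedArea(BDA) = -204/5]
2. B_y = 1  [BD · CA = -392/5 ∩ 2·signedArea(BDA) = -204/5]
   → B = (36/5, 1)

B = (36/5, 1)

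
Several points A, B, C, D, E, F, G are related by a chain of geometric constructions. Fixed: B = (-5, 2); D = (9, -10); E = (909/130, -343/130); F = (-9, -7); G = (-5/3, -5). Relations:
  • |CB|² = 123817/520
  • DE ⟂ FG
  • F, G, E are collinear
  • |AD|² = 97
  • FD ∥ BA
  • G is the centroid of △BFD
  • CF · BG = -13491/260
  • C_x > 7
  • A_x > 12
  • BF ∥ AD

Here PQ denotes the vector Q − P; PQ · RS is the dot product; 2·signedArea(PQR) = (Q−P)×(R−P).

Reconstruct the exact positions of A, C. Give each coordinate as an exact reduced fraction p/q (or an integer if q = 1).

A = (13, -1)
C = (2079/260, -1643/260)

1. A_x = 13  [BF ∥ AD ∩ FD ∥ BA]
2. A_y = -1  [BF ∥ AD ∩ FD ∥ BA]
   → A = (13, -1)
3. C_x = 2079/260  [line -10/3·x + 7·y + 18431/260 = 0 ∩ |CB|² = 123817/520]
4. C_y = -1643/260  [line -10/3·x + 7·y + 18431/260 = 0 ∩ |CB|² = 123817/520]
   → C = (2079/260, -1643/260)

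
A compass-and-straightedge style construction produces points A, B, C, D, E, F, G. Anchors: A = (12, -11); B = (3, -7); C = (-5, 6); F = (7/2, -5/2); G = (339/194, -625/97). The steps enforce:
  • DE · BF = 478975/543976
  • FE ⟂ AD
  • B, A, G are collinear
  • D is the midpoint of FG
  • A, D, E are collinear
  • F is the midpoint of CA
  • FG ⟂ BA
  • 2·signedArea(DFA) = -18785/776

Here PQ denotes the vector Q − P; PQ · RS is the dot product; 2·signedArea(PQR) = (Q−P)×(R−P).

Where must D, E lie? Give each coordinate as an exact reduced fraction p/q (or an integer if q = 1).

1. D_x = 509/194  [D is the midpoint of FG]
2. D_y = -1735/388  [D is the midpoint of FG]
   → D = (509/194, -1735/388)
3. E_x = 155667/67997  [A, D, E are collinear ∩ FE ⟂ AD]
4. E_y = -576455/135994  [A, D, E are collinear ∩ FE ⟂ AD]
   → E = (155667/67997, -576455/135994)

D = (509/194, -1735/388)
E = (155667/67997, -576455/135994)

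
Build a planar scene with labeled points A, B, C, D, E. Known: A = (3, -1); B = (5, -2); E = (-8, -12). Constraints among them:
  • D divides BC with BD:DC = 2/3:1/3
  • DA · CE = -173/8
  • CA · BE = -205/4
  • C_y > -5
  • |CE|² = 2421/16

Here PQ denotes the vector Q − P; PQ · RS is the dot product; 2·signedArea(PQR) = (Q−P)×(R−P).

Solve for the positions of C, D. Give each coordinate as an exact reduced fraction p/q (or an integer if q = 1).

C = (7/4, -9/2)
D = (17/6, -11/3)

1. C_x = 7/4  [line 13·x + 10·y + 89/4 = 0 ∩ |CE|² = 2421/16]
2. C_y = -9/2  [line 13·x + 10·y + 89/4 = 0 ∩ |CE|² = 2421/16]
   → C = (7/4, -9/2)
3. D_x = 17/6  [D divides BC with BD:DC = 2/3:1/3]
4. D_y = -11/3  [D divides BC with BD:DC = 2/3:1/3]
   → D = (17/6, -11/3)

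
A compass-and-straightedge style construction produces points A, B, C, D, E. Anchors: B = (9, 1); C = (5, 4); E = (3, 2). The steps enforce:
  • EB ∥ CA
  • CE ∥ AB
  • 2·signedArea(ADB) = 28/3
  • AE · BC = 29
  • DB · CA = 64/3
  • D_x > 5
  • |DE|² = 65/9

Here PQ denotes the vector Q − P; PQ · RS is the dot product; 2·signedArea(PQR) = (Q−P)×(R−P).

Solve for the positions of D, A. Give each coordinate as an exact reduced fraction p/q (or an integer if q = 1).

1. A_x = 11  [CE ∥ AB ∩ EB ∥ CA]
2. A_y = 3  [CE ∥ AB ∩ EB ∥ CA]
   → A = (11, 3)
3. D_x = 17/3  [DB · CA = 64/3 ∩ 2·signedArea(ADB) = 28/3]
4. D_y = 7/3  [DB · CA = 64/3 ∩ 2·signedArea(ADB) = 28/3]
   → D = (17/3, 7/3)

A = (11, 3)
D = (17/3, 7/3)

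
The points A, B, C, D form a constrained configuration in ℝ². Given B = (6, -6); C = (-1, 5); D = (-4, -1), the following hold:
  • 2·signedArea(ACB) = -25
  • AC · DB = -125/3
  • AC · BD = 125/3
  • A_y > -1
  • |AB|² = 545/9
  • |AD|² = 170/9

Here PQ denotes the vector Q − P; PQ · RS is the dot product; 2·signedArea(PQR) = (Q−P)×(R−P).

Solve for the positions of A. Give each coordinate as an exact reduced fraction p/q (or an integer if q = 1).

1. A_x = 1/3  [AC · DB = -125/3 ∩ 2·signedArea(ACB) = -25]
2. A_y = -2/3  [AC · DB = -125/3 ∩ 2·signedArea(ACB) = -25]
   → A = (1/3, -2/3)

A = (1/3, -2/3)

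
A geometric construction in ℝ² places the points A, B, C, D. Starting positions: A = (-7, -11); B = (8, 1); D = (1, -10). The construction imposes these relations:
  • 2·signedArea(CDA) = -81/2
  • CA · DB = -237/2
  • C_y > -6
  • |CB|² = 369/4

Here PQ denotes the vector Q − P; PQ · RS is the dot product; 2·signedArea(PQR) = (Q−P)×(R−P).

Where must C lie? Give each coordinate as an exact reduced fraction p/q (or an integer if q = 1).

1. C_x = 1/2  [2·signedArea(CDA) = -81/2 ∩ CA · DB = -237/2]
2. C_y = -5  [2·signedArea(CDA) = -81/2 ∩ CA · DB = -237/2]
   → C = (1/2, -5)

C = (1/2, -5)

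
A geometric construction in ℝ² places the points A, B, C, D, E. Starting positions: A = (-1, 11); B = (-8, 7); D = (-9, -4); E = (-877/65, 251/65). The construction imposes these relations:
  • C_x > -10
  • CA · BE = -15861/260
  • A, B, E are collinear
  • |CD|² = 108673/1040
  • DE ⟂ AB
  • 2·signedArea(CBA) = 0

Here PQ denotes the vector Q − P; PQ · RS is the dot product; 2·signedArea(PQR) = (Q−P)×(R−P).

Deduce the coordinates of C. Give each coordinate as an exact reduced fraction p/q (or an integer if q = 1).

C = (-2437/260, 404/65)

1. C_x = -2437/260  [2·signedArea(CBA) = 0 ∩ CA · BE = -15861/260]
2. C_y = 404/65  [2·signedArea(CBA) = 0 ∩ CA · BE = -15861/260]
   → C = (-2437/260, 404/65)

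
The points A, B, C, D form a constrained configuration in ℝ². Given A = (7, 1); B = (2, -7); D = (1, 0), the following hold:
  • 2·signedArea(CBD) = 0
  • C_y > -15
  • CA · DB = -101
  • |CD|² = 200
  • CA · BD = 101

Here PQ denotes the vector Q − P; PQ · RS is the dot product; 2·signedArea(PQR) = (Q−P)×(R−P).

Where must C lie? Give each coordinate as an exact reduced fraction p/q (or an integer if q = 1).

1. C_x = 3  [2·signedArea(CBD) = 0 ∩ CA · BD = 101]
2. C_y = -14  [2·signedArea(CBD) = 0 ∩ CA · BD = 101]
   → C = (3, -14)

C = (3, -14)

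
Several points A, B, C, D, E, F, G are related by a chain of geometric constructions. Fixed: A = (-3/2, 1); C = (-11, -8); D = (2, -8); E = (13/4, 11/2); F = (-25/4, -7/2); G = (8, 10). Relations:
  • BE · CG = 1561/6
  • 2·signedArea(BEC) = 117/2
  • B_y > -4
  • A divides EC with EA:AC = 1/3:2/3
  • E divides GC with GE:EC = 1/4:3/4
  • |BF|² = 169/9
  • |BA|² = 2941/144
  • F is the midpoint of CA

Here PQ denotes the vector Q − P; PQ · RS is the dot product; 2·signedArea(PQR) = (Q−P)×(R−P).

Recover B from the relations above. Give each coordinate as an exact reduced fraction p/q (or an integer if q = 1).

B = (-23/12, -7/2)

1. B_x = -23/12  [2·signedArea(BEC) = 117/2 ∩ BE · CG = 1561/6]
2. B_y = -7/2  [2·signedArea(BEC) = 117/2 ∩ BE · CG = 1561/6]
   → B = (-23/12, -7/2)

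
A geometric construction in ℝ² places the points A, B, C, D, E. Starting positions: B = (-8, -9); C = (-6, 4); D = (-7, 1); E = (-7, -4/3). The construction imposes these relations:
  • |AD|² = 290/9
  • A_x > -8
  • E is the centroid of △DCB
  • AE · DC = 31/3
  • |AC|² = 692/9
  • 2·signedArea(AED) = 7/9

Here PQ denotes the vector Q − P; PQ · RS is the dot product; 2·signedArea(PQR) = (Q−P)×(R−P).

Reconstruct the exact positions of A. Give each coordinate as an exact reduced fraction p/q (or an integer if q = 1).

1. A_x = -22/3  [2·signedArea(AED) = 7/9 ∩ AE · DC = 31/3]
2. A_y = -14/3  [2·signedArea(AED) = 7/9 ∩ AE · DC = 31/3]
   → A = (-22/3, -14/3)

A = (-22/3, -14/3)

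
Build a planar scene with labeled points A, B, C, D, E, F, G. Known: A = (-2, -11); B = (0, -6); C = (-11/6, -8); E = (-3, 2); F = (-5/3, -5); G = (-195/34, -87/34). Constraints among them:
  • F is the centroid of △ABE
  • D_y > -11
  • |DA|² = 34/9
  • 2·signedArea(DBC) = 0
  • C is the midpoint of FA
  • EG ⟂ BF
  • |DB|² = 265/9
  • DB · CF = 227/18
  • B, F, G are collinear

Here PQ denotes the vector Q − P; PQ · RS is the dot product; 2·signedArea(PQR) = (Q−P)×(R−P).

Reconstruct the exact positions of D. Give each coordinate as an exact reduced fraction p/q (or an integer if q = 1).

1. D_x = -11/3  [2·signedArea(DBC) = 0 ∩ DB · CF = 227/18]
2. D_y = -10  [2·signedArea(DBC) = 0 ∩ DB · CF = 227/18]
   → D = (-11/3, -10)

D = (-11/3, -10)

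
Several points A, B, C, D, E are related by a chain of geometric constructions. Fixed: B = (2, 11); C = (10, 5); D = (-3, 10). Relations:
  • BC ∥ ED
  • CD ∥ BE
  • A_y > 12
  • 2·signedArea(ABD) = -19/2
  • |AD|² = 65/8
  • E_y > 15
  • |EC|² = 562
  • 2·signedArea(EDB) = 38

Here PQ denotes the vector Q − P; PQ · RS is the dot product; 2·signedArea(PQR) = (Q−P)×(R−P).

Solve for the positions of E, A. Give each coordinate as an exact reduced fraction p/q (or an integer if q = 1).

1. E_x = -11  [BC ∥ ED ∩ CD ∥ BE]
2. E_y = 16  [BC ∥ ED ∩ CD ∥ BE]
   → E = (-11, 16)
3. A_x = -5/4  [line 1·x + -5·y + 125/2 = 0 ∩ |AD|² = 65/8]
4. A_y = 49/4  [line 1·x + -5·y + 125/2 = 0 ∩ |AD|² = 65/8]
   → A = (-5/4, 49/4)

A = (-5/4, 49/4)
E = (-11, 16)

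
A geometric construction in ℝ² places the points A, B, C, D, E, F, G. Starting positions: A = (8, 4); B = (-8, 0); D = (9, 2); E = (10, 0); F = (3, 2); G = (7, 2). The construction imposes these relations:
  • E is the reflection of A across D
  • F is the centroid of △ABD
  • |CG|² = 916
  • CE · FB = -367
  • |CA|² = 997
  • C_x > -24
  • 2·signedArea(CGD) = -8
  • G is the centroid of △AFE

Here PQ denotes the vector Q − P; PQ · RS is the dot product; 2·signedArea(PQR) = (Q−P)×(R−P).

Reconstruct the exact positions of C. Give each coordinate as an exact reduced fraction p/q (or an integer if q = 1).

C = (-23, -2)

1. C_x = -23  [CE · FB = -367 ∩ 2·signedArea(CGD) = -8]
2. C_y = -2  [CE · FB = -367 ∩ 2·signedArea(CGD) = -8]
   → C = (-23, -2)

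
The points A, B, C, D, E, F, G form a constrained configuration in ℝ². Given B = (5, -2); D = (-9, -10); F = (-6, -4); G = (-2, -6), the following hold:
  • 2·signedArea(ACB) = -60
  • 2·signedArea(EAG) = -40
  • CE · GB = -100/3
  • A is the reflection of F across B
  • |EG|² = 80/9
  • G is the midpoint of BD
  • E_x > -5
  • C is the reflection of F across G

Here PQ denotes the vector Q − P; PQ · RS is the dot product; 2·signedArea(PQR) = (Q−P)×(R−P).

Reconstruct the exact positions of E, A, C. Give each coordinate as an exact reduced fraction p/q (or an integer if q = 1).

A = (16, 0)
C = (2, -8)
E = (-14/3, -14/3)

1. A_x = 16  [A is the reflection of F across B]
2. A_y = 0  [A is the reflection of F across B]
   → A = (16, 0)
3. C_x = 2  [C is the reflection of F across G]
4. C_y = -8  [C is the reflection of F across G]
   → C = (2, -8)
5. E_x = -14/3  [2·signedArea(EAG) = -40 ∩ CE · GB = -100/3]
6. E_y = -14/3  [2·signedArea(EAG) = -40 ∩ CE · GB = -100/3]
   → E = (-14/3, -14/3)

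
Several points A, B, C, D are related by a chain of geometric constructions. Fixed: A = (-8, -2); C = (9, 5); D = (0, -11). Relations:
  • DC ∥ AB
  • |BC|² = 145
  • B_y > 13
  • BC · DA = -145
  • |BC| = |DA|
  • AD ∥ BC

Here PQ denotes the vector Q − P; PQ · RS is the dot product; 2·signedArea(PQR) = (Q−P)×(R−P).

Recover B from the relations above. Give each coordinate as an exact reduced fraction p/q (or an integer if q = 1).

B = (1, 14)

1. B_x = 1  [AD ∥ BC ∩ DC ∥ AB]
2. B_y = 14  [AD ∥ BC ∩ DC ∥ AB]
   → B = (1, 14)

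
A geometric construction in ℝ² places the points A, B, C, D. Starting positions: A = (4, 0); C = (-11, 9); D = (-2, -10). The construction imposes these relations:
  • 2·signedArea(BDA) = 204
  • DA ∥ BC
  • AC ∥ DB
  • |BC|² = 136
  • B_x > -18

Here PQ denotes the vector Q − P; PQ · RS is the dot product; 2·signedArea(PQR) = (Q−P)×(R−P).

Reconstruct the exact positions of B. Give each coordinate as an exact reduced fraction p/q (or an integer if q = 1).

B = (-17, -1)

1. B_x = -17  [DA ∥ BC ∩ AC ∥ DB]
2. B_y = -1  [DA ∥ BC ∩ AC ∥ DB]
   → B = (-17, -1)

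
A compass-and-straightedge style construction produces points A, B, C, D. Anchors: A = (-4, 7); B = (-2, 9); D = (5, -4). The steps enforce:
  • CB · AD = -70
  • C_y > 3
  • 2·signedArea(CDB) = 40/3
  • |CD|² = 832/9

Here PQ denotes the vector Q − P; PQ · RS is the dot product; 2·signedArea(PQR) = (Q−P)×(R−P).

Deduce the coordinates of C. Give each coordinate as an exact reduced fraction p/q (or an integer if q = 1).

C = (-1/3, 4)

1. C_x = -1/3  [2·signedArea(CDB) = 40/3 ∩ CB · AD = -70]
2. C_y = 4  [2·signedArea(CDB) = 40/3 ∩ CB · AD = -70]
   → C = (-1/3, 4)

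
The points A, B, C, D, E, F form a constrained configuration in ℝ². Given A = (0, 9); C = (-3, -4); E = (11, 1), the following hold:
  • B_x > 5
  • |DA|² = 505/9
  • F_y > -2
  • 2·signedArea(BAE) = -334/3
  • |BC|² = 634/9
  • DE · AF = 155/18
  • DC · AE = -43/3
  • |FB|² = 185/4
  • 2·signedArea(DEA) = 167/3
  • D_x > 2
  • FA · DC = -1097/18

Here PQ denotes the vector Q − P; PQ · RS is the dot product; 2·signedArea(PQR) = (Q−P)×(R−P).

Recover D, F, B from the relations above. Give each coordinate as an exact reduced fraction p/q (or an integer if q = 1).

B = (16/3, -5)
D = (8/3, 2)
F = (-1/6, -1)

1. D_x = 8/3  [DC · AE = -43/3 ∩ 2·signedArea(DEA) = 167/3]
2. D_y = 2  [DC · AE = -43/3 ∩ 2·signedArea(DEA) = 167/3]
   → D = (8/3, 2)
3. F_x = -1/6  [FA · DC = -1097/18 ∩ DE · AF = 155/18]
4. F_y = -1  [FA · DC = -1097/18 ∩ DE · AF = 155/18]
   → F = (-1/6, -1)
5. B_x = 16/3  [line 8·x + 11·y + 37/3 = 0 ∩ |FB|² = 185/4]
6. B_y = -5  [line 8·x + 11·y + 37/3 = 0 ∩ |FB|² = 185/4]
   → B = (16/3, -5)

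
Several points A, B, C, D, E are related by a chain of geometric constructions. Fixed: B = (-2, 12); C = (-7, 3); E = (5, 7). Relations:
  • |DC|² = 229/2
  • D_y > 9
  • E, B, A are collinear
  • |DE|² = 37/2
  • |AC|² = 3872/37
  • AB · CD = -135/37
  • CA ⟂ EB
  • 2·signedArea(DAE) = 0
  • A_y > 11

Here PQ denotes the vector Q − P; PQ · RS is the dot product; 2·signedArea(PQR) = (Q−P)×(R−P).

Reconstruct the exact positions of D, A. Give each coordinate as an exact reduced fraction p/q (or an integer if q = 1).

1. A_x = -39/37  [E, B, A are collinear ∩ CA ⟂ EB]
2. A_y = 419/37  [E, B, A are collinear ∩ CA ⟂ EB]
   → A = (-39/37, 419/37)
3. D_x = 3/2  [2·signedArea(DAE) = 0 ∩ AB · CD = -135/37]
4. D_y = 19/2  [2·signedArea(DAE) = 0 ∩ AB · CD = -135/37]
   → D = (3/2, 19/2)

A = (-39/37, 419/37)
D = (3/2, 19/2)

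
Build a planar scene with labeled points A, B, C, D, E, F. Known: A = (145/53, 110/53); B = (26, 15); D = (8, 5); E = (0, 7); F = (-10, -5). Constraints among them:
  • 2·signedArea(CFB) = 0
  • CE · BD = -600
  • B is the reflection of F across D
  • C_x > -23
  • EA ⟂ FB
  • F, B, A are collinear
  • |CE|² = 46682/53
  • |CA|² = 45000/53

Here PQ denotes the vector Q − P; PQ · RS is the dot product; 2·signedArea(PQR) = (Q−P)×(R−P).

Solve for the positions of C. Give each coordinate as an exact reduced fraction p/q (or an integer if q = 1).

1. C_x = -1205/53  [2·signedArea(CFB) = 0 ∩ CE · BD = -600]
2. C_y = -640/53  [2·signedArea(CFB) = 0 ∩ CE · BD = -600]
   → C = (-1205/53, -640/53)

C = (-1205/53, -640/53)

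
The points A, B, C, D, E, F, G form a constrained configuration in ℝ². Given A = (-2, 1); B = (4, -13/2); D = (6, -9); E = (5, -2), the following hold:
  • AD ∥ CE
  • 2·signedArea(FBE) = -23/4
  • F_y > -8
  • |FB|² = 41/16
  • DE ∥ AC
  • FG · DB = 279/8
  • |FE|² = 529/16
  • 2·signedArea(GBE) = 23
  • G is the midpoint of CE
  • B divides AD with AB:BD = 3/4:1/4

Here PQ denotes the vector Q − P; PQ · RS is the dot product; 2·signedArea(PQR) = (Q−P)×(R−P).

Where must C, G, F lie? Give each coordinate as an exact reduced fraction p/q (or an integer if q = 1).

1. C_x = -3  [AD ∥ CE ∩ DE ∥ AC]
2. C_y = 8  [AD ∥ CE ∩ DE ∥ AC]
   → C = (-3, 8)
3. G_x = 1  [G is the midpoint of CE]
4. G_y = 3  [G is the midpoint of CE]
   → G = (1, 3)
5. F_x = 5  [2·signedArea(FBE) = -23/4 ∩ FG · DB = 279/8]
6. F_y = -31/4  [2·signedArea(FBE) = -23/4 ∩ FG · DB = 279/8]
   → F = (5, -31/4)

C = (-3, 8)
F = (5, -31/4)
G = (1, 3)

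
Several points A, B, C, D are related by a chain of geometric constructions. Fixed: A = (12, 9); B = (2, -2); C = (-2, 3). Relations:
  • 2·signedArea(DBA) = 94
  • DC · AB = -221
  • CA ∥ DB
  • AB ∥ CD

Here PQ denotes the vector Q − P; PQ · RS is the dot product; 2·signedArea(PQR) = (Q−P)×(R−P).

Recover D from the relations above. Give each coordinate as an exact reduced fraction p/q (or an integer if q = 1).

1. D_x = -12  [CA ∥ DB ∩ AB ∥ CD]
2. D_y = -8  [CA ∥ DB ∩ AB ∥ CD]
   → D = (-12, -8)

D = (-12, -8)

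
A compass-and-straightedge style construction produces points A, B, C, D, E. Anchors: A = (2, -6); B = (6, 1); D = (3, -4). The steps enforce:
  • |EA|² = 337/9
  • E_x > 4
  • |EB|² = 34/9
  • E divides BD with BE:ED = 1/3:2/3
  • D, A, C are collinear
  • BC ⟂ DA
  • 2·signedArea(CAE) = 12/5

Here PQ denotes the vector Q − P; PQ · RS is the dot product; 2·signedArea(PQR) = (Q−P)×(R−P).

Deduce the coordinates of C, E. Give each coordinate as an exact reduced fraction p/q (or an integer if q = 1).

1. C_x = 28/5  [D, A, C are collinear ∩ BC ⟂ DA]
2. C_y = 6/5  [D, A, C are collinear ∩ BC ⟂ DA]
   → C = (28/5, 6/5)
3. E_x = 5  [E divides BD with BE:ED = 1/3:2/3]
4. E_y = -2/3  [E divides BD with BE:ED = 1/3:2/3]
   → E = (5, -2/3)

C = (28/5, 6/5)
E = (5, -2/3)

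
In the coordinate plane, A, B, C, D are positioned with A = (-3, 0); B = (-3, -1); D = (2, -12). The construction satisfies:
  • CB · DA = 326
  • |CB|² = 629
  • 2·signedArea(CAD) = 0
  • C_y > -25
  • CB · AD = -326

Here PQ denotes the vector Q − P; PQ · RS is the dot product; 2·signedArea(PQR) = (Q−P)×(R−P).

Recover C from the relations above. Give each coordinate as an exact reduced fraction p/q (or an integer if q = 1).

C = (7, -24)

1. C_x = 7  [2·signedArea(CAD) = 0 ∩ CB · DA = 326]
2. C_y = -24  [2·signedArea(CAD) = 0 ∩ CB · DA = 326]
   → C = (7, -24)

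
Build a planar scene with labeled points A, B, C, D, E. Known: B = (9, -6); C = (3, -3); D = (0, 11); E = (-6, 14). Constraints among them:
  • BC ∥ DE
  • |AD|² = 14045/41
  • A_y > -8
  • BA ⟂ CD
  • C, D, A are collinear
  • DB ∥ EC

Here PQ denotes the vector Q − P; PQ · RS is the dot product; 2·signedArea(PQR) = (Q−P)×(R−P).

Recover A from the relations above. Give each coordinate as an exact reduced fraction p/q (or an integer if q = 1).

A = (159/41, -291/41)

1. A_x = 159/41  [C, D, A are collinear ∩ BA ⟂ CD]
2. A_y = -291/41  [C, D, A are collinear ∩ BA ⟂ CD]
   → A = (159/41, -291/41)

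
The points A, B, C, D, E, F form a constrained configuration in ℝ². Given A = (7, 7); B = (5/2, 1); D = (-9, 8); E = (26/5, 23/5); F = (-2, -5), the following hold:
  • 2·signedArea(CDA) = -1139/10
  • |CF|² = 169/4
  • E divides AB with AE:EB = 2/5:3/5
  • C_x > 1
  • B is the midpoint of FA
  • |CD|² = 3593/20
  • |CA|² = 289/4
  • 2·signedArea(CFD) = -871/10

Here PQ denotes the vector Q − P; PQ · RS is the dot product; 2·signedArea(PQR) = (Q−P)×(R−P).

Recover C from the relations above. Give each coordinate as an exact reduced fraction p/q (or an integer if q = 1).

C = (19/10, 1/5)

1. C_x = 19/10  [2·signedArea(CDA) = -1139/10 ∩ 2·signedArea(CFD) = -871/10]
2. C_y = 1/5  [2·signedArea(CDA) = -1139/10 ∩ 2·signedArea(CFD) = -871/10]
   → C = (19/10, 1/5)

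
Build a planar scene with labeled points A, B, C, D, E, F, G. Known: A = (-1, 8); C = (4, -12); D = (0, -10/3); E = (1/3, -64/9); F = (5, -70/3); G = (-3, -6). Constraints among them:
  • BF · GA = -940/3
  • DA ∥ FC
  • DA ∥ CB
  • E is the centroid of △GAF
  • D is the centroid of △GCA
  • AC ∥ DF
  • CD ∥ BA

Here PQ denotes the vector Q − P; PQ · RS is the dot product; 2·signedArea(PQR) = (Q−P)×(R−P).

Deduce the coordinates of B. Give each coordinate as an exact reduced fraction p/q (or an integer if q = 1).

B = (3, -2/3)

1. B_x = 3  [CD ∥ BA ∩ DA ∥ CB]
2. B_y = -2/3  [CD ∥ BA ∩ DA ∥ CB]
   → B = (3, -2/3)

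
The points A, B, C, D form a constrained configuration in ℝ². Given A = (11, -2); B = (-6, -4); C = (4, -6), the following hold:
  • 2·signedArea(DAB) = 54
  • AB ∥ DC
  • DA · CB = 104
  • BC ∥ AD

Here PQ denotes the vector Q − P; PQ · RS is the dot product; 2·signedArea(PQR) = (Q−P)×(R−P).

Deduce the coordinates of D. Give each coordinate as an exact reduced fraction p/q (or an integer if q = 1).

D = (21, -4)

1. D_x = 21  [AB ∥ DC ∩ BC ∥ AD]
2. D_y = -4  [AB ∥ DC ∩ BC ∥ AD]
   → D = (21, -4)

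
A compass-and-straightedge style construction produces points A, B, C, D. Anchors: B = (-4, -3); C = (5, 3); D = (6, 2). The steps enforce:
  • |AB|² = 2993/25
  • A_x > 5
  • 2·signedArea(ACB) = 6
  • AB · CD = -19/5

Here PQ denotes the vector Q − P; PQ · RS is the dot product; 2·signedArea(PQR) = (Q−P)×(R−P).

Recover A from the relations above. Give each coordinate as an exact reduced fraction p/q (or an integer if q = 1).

A = (27/5, 13/5)

1. A_x = 27/5  [2·signedArea(ACB) = 6 ∩ AB · CD = -19/5]
2. A_y = 13/5  [2·signedArea(ACB) = 6 ∩ AB · CD = -19/5]
   → A = (27/5, 13/5)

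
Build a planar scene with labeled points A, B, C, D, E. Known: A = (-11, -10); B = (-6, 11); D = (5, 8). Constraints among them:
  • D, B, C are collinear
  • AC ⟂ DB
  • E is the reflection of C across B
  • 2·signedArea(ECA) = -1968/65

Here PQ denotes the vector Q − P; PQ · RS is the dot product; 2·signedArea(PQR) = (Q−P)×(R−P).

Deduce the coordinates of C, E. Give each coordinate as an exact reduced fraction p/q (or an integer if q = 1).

1. C_x = -346/65  [D, B, C are collinear ∩ AC ⟂ DB]
2. C_y = 703/65  [D, B, C are collinear ∩ AC ⟂ DB]
   → C = (-346/65, 703/65)
3. E_x = -434/65  [E is the reflection of C across B]
4. E_y = 727/65  [E is the reflection of C across B]
   → E = (-434/65, 727/65)

C = (-346/65, 703/65)
E = (-434/65, 727/65)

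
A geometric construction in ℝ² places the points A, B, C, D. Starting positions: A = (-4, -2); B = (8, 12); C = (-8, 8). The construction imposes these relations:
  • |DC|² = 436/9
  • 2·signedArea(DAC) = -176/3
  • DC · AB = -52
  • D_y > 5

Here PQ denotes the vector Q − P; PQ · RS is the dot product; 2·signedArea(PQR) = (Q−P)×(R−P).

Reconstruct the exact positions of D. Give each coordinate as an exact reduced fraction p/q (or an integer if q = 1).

D = (-4/3, 6)

1. D_x = -4/3  [DC · AB = -52 ∩ 2·signedArea(DAC) = -176/3]
2. D_y = 6  [DC · AB = -52 ∩ 2·signedArea(DAC) = -176/3]
   → D = (-4/3, 6)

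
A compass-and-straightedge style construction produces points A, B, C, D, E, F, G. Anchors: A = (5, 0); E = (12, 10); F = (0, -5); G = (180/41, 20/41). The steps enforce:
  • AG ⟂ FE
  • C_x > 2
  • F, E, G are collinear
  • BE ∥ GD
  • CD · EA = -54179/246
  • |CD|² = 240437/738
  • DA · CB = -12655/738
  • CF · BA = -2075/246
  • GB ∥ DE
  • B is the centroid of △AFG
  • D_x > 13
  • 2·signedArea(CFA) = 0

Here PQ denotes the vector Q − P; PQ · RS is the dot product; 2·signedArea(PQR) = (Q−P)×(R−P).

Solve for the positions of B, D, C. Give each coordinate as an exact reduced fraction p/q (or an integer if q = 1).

1. B_x = 385/123  [B is the centroid of △AFG]
2. B_y = -185/123  [B is the centroid of △AFG]
   → B = (385/123, -185/123)
3. D_x = 1631/123  [GB ∥ DE ∩ BE ∥ GD]
4. D_y = 1475/123  [GB ∥ DE ∩ BE ∥ GD]
   → D = (1631/123, 1475/123)
5. C_x = 5/2  [2·signedArea(CFA) = 0 ∩ CF · BA = -2075/246]
6. C_y = -5/2  [2·signedArea(CFA) = 0 ∩ CF · BA = -2075/246]
   → C = (5/2, -5/2)

B = (385/123, -185/123)
C = (5/2, -5/2)
D = (1631/123, 1475/123)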